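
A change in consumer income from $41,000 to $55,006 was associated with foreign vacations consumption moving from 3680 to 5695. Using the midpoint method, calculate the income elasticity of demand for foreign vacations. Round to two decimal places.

%ΔQ = (5695 − 3680)/[(3680+5695)/2] = 2015/4687.5 ≈ 0.4299.
%ΔI = (55,006 − 41,000)/[(41,000+55,006)/2] = 14006/48003 ≈ 0.2918.
E_I = %ΔQ/%ΔI ≈ 1.47.
E_I > 1: normal good (luxury).

1.47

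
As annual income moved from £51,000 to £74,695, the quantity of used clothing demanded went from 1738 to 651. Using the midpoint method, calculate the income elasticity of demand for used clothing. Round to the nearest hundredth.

-2.41

%ΔQ = (651 − 1738)/[(1738+651)/2] = -1087/1194.5 ≈ -0.9100.
%ΔY = (74,695 − 51,000)/[(51,000+74,695)/2] = 23695/62847.5 ≈ 0.3770.
E_I = %ΔQ/%ΔY ≈ -2.41.
E_I < 0: inferior good.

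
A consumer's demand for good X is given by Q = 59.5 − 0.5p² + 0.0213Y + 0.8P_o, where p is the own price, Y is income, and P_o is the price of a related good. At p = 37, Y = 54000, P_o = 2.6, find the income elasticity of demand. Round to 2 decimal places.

First evaluate Q: 59.5 − 0.5(37)² + 0.0213(54000) + 0.8(2.6) = 59.5 − 684.5 + 1150.2 + 2.08 = 527.28.
∂Q/∂Y = +0.0213, so E_I = 0.0213·(54000/527.28) ≈ 2.18.
E_I > 1: normal good (luxury).

2.18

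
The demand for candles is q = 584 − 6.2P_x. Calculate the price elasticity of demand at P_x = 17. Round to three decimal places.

-0.220

At P_x = 17, q = 478.6.
dq/dP_x = −6.2.
Point elasticity E = (dq/dP_x)·(P_x/q) = -6.2 × 17/478.6 ≈ -0.220.
|E| < 1, so demand is inelastic at this price.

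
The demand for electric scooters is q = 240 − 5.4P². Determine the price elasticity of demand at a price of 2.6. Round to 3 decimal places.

At P = 2.6, q = 203.496.
dq/dP = −2·5.4·P = −28.08.
Point elasticity E = (dq/dP)·(P/q) = -28.08 × 2.6/203.496 ≈ -0.359.
|E| < 1, so demand is inelastic at this price.

-0.359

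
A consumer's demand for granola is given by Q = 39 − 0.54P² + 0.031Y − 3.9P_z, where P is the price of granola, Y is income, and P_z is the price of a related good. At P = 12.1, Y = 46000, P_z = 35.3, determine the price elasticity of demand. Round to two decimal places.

-0.13

At the given point, Q = 39 − 0.54(12.1)² + 0.031(46000) − 3.9(35.3) = 39 − 79.0614 + 1426 − 137.67 = 1248.2686.
∂Q/∂P = −2·0.54·P = -13.068, so E_p = -13.068·(12.1/1248.2686) ≈ -0.13.
|E_p| < 1: demand is inelastic.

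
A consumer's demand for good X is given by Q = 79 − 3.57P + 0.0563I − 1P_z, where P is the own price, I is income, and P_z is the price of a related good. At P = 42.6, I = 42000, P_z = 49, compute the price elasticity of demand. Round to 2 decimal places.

-0.07

First evaluate Q: 79 − 3.57(42.6) + 0.0563(42000) − 1(49) = 79 − 152.082 + 2364.6 − 49 = 2242.518.
∂Q/∂P = −3.57, so E_p = (−3.57)·(42.6/2242.518) ≈ -0.07.
|E_p| < 1: demand is inelastic.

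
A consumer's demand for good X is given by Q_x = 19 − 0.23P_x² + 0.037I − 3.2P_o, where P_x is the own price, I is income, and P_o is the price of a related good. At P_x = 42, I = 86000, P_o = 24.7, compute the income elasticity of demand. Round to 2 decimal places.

1.17

Substituting, Q_x = 19 − 0.23(42)² + 0.037(86000) − 3.2(24.7) = 19 − 405.72 + 3182 − 79.04 = 2716.24.
∂Q_x/∂I = +0.037, so E_I = 0.037·(86000/2716.24) ≈ 1.17.
E_I > 1: normal good (luxury).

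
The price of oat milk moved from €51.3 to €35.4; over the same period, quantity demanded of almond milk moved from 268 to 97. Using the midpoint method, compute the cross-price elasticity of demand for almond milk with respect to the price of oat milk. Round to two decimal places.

%ΔQ_x = (97 − 268)/[(268+97)/2] = -171/182.5 ≈ -0.9370.
%ΔP_y = (35.4 − 51.3)/[(51.3+35.4)/2] ≈ -0.3668.
E_xy = -0.9370/-0.3668 ≈ 2.55.
E_xy > 0, so almond milk and oat milk are substitutes.

2.55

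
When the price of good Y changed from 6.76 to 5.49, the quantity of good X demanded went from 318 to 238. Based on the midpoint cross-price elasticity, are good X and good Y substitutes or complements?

substitutes

%ΔQ_x = (238 − 318)/[(318+238)/2] = -80/278 ≈ -0.2878.
%ΔP_y = (5.49 − 6.76)/[(6.76+5.49)/2] ≈ -0.2073.
E_xy = -0.2878/-0.2073 ≈ 1.388.
E_xy > 0, so the goods are substitutes.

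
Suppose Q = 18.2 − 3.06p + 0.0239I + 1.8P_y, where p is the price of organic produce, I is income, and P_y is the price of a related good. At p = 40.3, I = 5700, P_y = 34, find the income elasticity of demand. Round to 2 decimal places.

Evaluating quantity at (p, I, P_y) gives Q = 18.2 − 3.06(40.3) + 0.0239(5700) + 1.8(34) = 18.2 − 123.318 + 136.23 + 61.2 = 92.312.
∂Q/∂I = +0.0239, so E_I = 0.0239·(5700/92.312) ≈ 1.48.
E_I > 1: normal good (luxury).

1.48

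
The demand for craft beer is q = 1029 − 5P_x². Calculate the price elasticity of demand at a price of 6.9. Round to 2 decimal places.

At P_x = 6.9, q = 790.95.
dq/dP_x = −2·5·P_x = −69.
Point elasticity E = (dq/dP_x)·(P_x/q) = -69 × 6.9/790.95 ≈ -0.60.
|E| < 1, so demand is inelastic at this price.

-0.60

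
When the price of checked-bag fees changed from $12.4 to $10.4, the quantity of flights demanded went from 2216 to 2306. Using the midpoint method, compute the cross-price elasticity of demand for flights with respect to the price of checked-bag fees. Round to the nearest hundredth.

-0.23

%ΔQ_x = (2306 − 2216)/[(2216+2306)/2] = 90/2261 ≈ 0.0398.
%ΔP_y = (10.4 − 12.4)/[(12.4+10.4)/2] ≈ -0.1754.
E_xy = 0.0398/-0.1754 ≈ -0.23.
E_xy < 0, so flights and checked-bag fees are complements.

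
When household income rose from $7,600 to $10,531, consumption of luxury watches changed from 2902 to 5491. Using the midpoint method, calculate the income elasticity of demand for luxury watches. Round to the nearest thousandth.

1.908

%ΔQ = (5491 − 2902)/[(2902+5491)/2] = 2589/4196.5 ≈ 0.6169.
%ΔI = (10,531 − 7,600)/[(7,600+10,531)/2] = 2931/9065.5 ≈ 0.3233.
E_I = %ΔQ/%ΔI ≈ 1.908.
E_I > 1: normal good (luxury).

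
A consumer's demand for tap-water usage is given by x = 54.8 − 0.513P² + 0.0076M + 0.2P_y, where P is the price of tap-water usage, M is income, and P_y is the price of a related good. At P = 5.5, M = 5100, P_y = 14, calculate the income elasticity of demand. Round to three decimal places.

0.479

Substituting, x = 54.8 − 0.513(5.5)² + 0.0076(5100) + 0.2(14) = 54.8 − 15.5183 + 38.76 + 2.8 = 80.8418.
∂x/∂M = +0.0076, so E_I = 0.0076·(5100/80.8418) ≈ 0.479.
E_I ∈ (0,1): normal good (necessity).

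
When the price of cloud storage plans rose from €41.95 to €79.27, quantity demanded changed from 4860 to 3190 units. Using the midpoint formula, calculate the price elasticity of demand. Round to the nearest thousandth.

-0.674

%Δq = (3190 − 4860)/[(4860 + 3190)/2] = -1670/4025 ≈ -0.4149.
%ΔP = (79.27 − 41.95)/[(41.95 + 79.27)/2] = 37.32/60.61 ≈ 0.6157.
Arc elasticity E = %Δq/%ΔP ≈ -0.4149/0.6157 ≈ -0.674.
|E| < 1: demand is inelastic over this range.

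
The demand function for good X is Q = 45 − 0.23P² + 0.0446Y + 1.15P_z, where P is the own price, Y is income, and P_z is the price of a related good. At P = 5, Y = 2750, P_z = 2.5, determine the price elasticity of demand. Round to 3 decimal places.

Q = 45 − 0.23(5)² + 0.0446(2750) + 1.15(2.5) = 45 − 5.75 + 122.65 + 2.875 = 164.775.
∂Q/∂P = −2·0.23·P = -2.3, so E_p = -2.3·(5/164.775) ≈ -0.070.
|E_p| < 1: demand is inelastic.

-0.070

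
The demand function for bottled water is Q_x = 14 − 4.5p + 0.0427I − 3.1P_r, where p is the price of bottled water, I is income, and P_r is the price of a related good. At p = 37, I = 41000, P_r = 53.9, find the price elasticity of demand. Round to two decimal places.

-0.12

At the given point, Q_x = 14 − 4.5(37) + 0.0427(41000) − 3.1(53.9) = 14 − 166.5 + 1750.7 − 167.09 = 1431.11.
∂Q_x/∂p = −4.5, so E_p = (−4.5)·(37/1431.11) ≈ -0.12.
|E_p| < 1: demand is inelastic.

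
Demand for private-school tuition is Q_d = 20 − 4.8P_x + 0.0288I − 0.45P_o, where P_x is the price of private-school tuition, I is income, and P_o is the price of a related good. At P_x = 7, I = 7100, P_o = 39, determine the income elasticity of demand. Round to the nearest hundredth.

Evaluating quantity at (P_x, I, P_o) gives Q_d = 20 − 4.8(7) + 0.0288(7100) − 0.45(39) = 20 − 33.6 + 204.48 − 17.55 = 173.33.
∂Q_d/∂I = +0.0288, so E_I = 0.0288·(7100/173.33) ≈ 1.18.
E_I > 1: normal good (luxury).

1.18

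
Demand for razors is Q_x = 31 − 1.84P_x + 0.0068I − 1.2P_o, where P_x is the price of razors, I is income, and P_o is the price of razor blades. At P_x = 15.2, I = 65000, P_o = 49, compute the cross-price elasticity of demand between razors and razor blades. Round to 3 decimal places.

-0.152

First evaluate Q_x: 31 − 1.84(15.2) + 0.0068(65000) − 1.2(49) = 31 − 27.968 + 442 − 58.8 = 386.232.
∂Q_x/∂P_o = −1.2, so E_xy = -1.2·(49/386.232) ≈ -0.152.
E_xy < 0: the goods are complements.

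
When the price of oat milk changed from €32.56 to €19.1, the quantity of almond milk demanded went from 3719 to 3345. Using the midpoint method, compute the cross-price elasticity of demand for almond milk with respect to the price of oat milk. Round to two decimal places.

%ΔQ_x = (3345 − 3719)/[(3719+3345)/2] = -374/3532 ≈ -0.1059.
%ΔP_y = (19.1 − 32.56)/[(32.56+19.1)/2] ≈ -0.5211.
E_xy = -0.1059/-0.5211 ≈ 0.20.
E_xy > 0, so almond milk and oat milk are substitutes.

0.20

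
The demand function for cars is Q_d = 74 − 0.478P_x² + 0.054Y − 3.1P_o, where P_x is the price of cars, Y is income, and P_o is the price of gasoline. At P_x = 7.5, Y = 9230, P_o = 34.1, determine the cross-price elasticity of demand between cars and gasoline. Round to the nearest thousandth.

-0.240

First evaluate Q_d: 74 − 0.478(7.5)² + 0.054(9230) − 3.1(34.1) = 74 − 26.8875 + 498.42 − 105.71 = 439.8225.
∂Q_d/∂P_o = −3.1, so E_xy = -3.1·(34.1/439.8225) ≈ -0.240.
E_xy < 0: the goods are complements.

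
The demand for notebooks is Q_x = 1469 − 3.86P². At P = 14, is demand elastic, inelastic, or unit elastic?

elastic

At P = 14, Q_x = 712.44.
dQ_x/dP = −2·3.86·P = −108.08.
Point elasticity E = (dQ_x/dP)·(P/Q_x) = -108.08 × 14/712.44 ≈ -2.124.
|E| ≈ 2.124 > 1, so demand is elastic.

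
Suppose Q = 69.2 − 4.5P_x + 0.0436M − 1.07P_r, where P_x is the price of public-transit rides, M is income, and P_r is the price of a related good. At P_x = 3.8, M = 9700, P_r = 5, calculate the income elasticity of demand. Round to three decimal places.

0.900

Evaluating quantity at (P_x, M, P_r) gives Q = 69.2 − 4.5(3.8) + 0.0436(9700) − 1.07(5) = 69.2 − 17.1 + 422.92 − 5.35 = 469.67.
∂Q/∂M = +0.0436, so E_I = 0.0436·(9700/469.67) ≈ 0.900.
E_I ∈ (0,1): normal good (necessity).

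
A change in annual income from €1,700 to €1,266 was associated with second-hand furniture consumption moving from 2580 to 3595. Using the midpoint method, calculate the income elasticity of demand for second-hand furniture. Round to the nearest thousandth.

%ΔQ = (3595 − 2580)/[(2580+3595)/2] = 1015/3087.5 ≈ 0.3287.
%ΔI = (1,266 − 1,700)/[(1,700+1,266)/2] = -434/1483 ≈ -0.2927.
E_I = %ΔQ/%ΔI ≈ -1.123.
E_I < 0: inferior good.

-1.123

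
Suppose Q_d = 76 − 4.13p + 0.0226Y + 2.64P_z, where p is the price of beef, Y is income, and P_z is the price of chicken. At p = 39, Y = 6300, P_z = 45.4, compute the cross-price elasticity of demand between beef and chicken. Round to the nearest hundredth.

0.68

Q_d = 76 − 4.13(39) + 0.0226(6300) + 2.64(45.4) = 76 − 161.07 + 142.38 + 119.856 = 177.166.
∂Q_d/∂P_z = +2.64, so E_xy = 2.64·(45.4/177.166) ≈ 0.68.
E_xy > 0: the goods are substitutes.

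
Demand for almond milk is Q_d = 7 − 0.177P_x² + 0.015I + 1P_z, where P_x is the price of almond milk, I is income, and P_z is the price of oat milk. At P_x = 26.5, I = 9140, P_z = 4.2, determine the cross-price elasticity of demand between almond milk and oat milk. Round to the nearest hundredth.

0.17

At the given point, Q_d = 7 − 0.177(26.5)² + 0.015(9140) + 1(4.2) = 7 − 124.2983 + 137.1 + 4.2 = 24.0018.
∂Q_d/∂P_z = +1, so E_xy = 1·(4.2/24.0018) ≈ 0.17.
E_xy > 0: the goods are substitutes.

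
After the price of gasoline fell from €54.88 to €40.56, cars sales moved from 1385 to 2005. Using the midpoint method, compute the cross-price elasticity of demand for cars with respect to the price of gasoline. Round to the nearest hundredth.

%ΔQ_x = (2005 − 1385)/[(1385+2005)/2] = 620/1695 ≈ 0.3658.
%ΔP_y = (40.56 − 54.88)/[(54.88+40.56)/2] ≈ -0.3001.
E_xy = 0.3658/-0.3001 ≈ -1.22.
E_xy < 0, so cars and gasoline are complements.

-1.22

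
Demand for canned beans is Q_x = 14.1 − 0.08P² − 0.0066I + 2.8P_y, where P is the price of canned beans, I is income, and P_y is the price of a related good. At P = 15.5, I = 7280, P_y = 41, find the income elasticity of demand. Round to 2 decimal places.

-0.78

Substituting, Q_x = 14.1 − 0.08(15.5)² − 0.0066(7280) + 2.8(41) = 14.1 − 19.22 − 48.048 + 114.8 = 61.632.
∂Q_x/∂I = −0.0066, so E_I = -0.0066·(7280/61.632) ≈ -0.78.
E_I < 0: inferior good.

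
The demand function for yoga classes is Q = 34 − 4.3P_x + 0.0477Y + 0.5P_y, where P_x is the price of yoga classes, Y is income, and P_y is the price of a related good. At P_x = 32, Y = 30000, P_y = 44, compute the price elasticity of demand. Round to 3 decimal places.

At the given point, Q = 34 − 4.3(32) + 0.0477(30000) + 0.5(44) = 34 − 137.6 + 1431 + 22 = 1349.4.
∂Q/∂P_x = −4.3, so E_p = (−4.3)·(32/1349.4) ≈ -0.102.
|E_p| < 1: demand is inelastic.

-0.102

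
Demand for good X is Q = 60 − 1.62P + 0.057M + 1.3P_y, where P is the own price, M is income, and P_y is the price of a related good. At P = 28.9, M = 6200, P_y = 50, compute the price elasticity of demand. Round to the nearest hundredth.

Evaluating quantity at (P, M, P_y) gives Q = 60 − 1.62(28.9) + 0.057(6200) + 1.3(50) = 60 − 46.818 + 353.4 + 65 = 431.582.
∂Q/∂P = −1.62, so E_p = (−1.62)·(28.9/431.582) ≈ -0.11.
|E_p| < 1: demand is inelastic.

-0.11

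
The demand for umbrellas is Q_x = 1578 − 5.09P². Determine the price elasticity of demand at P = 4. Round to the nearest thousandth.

At P = 4, Q_x = 1496.56.
dQ_x/dP = −2·5.09·P = −40.72.
Point elasticity E = (dQ_x/dP)·(P/Q_x) = -40.72 × 4/1496.56 ≈ -0.109.
|E| < 1, so demand is inelastic at this price.

-0.109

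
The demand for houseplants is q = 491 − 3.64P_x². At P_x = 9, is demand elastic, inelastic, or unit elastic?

elastic

At P_x = 9, q = 196.16.
dq/dP_x = −2·3.64·P_x = −65.52.
Point elasticity E = (dq/dP_x)·(P_x/q) = -65.52 × 9/196.16 ≈ -3.006.
|E| ≈ 3.006 > 1, so demand is elastic.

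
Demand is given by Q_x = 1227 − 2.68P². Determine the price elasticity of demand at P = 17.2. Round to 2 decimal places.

-3.65

At P = 17.2, Q_x = 434.1488.
dQ_x/dP = −2·2.68·P = −92.192.
Point elasticity E = (dQ_x/dP)·(P/Q_x) = -92.192 × 17.2/434.1488 ≈ -3.65.
|E| > 1, so demand is elastic at this price.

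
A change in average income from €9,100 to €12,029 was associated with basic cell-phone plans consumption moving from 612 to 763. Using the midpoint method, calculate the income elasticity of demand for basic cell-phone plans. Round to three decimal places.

0.792

%ΔQ = (763 − 612)/[(612+763)/2] = 151/687.5 ≈ 0.2196.
%ΔI = (12,029 − 9,100)/[(9,100+12,029)/2] = 2929/10564.5 ≈ 0.2772.
E_I = %ΔQ/%ΔI ≈ 0.792.
E_I ∈ (0,1): normal good (necessity).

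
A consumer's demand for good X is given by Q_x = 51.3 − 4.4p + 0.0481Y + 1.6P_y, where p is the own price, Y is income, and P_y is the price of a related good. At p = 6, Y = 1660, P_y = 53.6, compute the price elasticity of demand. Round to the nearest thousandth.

-0.139

At the given point, Q_x = 51.3 − 4.4(6) + 0.0481(1660) + 1.6(53.6) = 51.3 − 26.4 + 79.846 + 85.76 = 190.506.
∂Q_x/∂p = −4.4, so E_p = (−4.4)·(6/190.506) ≈ -0.139.
|E_p| < 1: demand is inelastic.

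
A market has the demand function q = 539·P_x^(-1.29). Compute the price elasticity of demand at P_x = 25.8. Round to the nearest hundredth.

For a Cobb–Douglas (constant-elasticity) form q = A·P_x^α·…, the elasticity with respect to P_x equals the exponent α at every point.
Here the exponent on P_x is -1.29, so the price elasticity of demand is -1.29.

-1.29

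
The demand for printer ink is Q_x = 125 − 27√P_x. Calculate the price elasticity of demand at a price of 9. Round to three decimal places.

-0.920

At P_x = 9, Q_x = 44.
dQ_x/dP_x = −27/(2√P_x) = −27/(2·3).
Point elasticity E = (dQ_x/dP_x)·(P_x/Q_x) = -4.5 × 9/44 ≈ -0.920.
|E| < 1, so demand is inelastic at this price.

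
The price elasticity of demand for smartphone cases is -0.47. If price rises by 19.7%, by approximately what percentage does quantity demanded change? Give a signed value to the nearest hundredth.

-9.26

%ΔQ ≈ E × %ΔP = (-0.47) × (19.7%) ≈ -9.26%.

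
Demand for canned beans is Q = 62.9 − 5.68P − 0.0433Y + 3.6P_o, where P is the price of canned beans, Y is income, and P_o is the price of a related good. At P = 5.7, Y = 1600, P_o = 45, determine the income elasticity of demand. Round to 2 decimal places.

-0.56

Q = 62.9 − 5.68(5.7) − 0.0433(1600) + 3.6(45) = 62.9 − 32.376 − 69.28 + 162 = 123.244.
∂Q/∂Y = −0.0433, so E_I = -0.0433·(1600/123.244) ≈ -0.56.
E_I < 0: inferior good.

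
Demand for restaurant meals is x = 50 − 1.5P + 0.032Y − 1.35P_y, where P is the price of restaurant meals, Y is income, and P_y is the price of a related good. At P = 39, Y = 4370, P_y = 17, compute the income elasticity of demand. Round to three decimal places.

1.290

At the given point, x = 50 − 1.5(39) + 0.032(4370) − 1.35(17) = 50 − 58.5 + 139.84 − 22.95 = 108.39.
∂x/∂Y = +0.032, so E_I = 0.032·(4370/108.39) ≈ 1.290.
E_I > 1: normal good (luxury).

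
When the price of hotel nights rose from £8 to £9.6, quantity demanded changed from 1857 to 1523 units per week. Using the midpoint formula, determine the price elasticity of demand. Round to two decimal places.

-1.09

%ΔQ = (1523 − 1857)/[(1857 + 1523)/2] = -334/1690 ≈ -0.1976.
%Δp = (9.6 − 8)/[(8 + 9.6)/2] = 1.6/8.8 ≈ 0.1818.
Arc elasticity E = %ΔQ/%Δp ≈ -0.1976/0.1818 ≈ -1.09.
|E| > 1: demand is elastic over this range.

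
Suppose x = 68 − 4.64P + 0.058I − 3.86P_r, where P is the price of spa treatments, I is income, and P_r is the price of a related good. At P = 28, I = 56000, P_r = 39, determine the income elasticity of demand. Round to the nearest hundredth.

x = 68 − 4.64(28) + 0.058(56000) − 3.86(39) = 68 − 129.92 + 3248 − 150.54 = 3035.54.
∂x/∂I = +0.058, so E_I = 0.058·(56000/3035.54) ≈ 1.07.
E_I > 1: normal good (luxury).

1.07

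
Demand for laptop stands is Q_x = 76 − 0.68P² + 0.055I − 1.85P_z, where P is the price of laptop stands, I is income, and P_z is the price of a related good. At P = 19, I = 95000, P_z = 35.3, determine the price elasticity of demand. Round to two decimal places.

-0.10

Substituting, Q_x = 76 − 0.68(19)² + 0.055(95000) − 1.85(35.3) = 76 − 245.48 + 5225 − 65.305 = 4990.215.
∂Q_x/∂P = −2·0.68·P = -25.84, so E_p = -25.84·(19/4990.215) ≈ -0.10.
|E_p| < 1: demand is inelastic.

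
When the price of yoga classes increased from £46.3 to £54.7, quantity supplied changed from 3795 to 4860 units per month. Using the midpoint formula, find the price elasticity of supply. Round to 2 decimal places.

1.48

%ΔQ = (4860 − 3795)/[(3795 + 4860)/2] = 1065/4327.5 ≈ 0.2461.
%ΔP = (54.7 − 46.3)/[(46.3 + 54.7)/2] = 8.4/50.5 ≈ 0.1663.
Arc elasticity E = %ΔQ/%ΔP ≈ 0.2461/0.1663 ≈ 1.48.
|E| > 1: supply is elastic over this range.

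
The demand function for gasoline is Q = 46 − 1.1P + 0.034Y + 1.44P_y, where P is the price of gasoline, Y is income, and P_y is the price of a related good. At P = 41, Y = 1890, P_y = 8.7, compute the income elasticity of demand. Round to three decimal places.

0.827

Evaluating quantity at (P, Y, P_y) gives Q = 46 − 1.1(41) + 0.034(1890) + 1.44(8.7) = 46 − 45.1 + 64.26 + 12.528 = 77.688.
∂Q/∂Y = +0.034, so E_I = 0.034·(1890/77.688) ≈ 0.827.
E_I ∈ (0,1): normal good (necessity).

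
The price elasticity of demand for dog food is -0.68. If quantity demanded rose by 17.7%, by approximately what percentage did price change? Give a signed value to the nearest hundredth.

%ΔQ ≈ E × %ΔP ⇒ %ΔP = %ΔQ / E = (17.7%)/(-0.68) ≈ -26.03%.

-26.03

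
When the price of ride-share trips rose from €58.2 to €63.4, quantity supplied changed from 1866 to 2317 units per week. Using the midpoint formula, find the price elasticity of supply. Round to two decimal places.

2.52

%ΔQ = (2317 − 1866)/[(1866 + 2317)/2] = 451/2091.5 ≈ 0.2156.
%ΔP = (63.4 − 58.2)/[(58.2 + 63.4)/2] = 5.2/60.8 ≈ 0.0855.
Arc elasticity E = %ΔQ/%ΔP ≈ 0.2156/0.0855 ≈ 2.52.
|E| > 1: supply is elastic over this range.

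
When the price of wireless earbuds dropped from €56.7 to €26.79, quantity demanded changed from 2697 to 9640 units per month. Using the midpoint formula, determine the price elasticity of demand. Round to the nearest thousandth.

-1.571

%Δq = (9640 − 2697)/[(2697 + 9640)/2] = 6943/6168.5 ≈ 1.1256.
%Δp = (26.79 − 56.7)/[(56.7 + 26.79)/2] = -29.91/41.745 ≈ -0.7165.
Arc elasticity E = %Δq/%Δp ≈ 1.1256/-0.7165 ≈ -1.571.
|E| > 1: demand is elastic over this range.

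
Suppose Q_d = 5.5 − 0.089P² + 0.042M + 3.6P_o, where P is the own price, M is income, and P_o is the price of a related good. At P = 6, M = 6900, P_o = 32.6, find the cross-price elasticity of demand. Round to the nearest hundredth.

Evaluating quantity at (P, M, P_o) gives Q_d = 5.5 − 0.089(6)² + 0.042(6900) + 3.6(32.6) = 5.5 − 3.204 + 289.8 + 117.36 = 409.456.
∂Q_d/∂P_o = +3.6, so E_xy = 3.6·(32.6/409.456) ≈ 0.29.
E_xy > 0: the goods are substitutes.

0.29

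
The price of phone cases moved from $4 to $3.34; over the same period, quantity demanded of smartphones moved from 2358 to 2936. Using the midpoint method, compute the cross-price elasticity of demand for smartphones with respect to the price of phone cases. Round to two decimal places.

%ΔQ_x = (2936 − 2358)/[(2358+2936)/2] = 578/2647 ≈ 0.2184.
%ΔP_y = (3.34 − 4)/[(4+3.34)/2] ≈ -0.1798.
E_xy = 0.2184/-0.1798 ≈ -1.21.
E_xy < 0, so smartphones and phone cases are complements.

-1.21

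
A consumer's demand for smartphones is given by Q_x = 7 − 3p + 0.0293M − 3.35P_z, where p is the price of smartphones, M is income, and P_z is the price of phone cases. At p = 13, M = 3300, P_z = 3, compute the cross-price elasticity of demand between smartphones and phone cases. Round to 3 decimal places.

-0.184

At the given point, Q_x = 7 − 3(13) + 0.0293(3300) − 3.35(3) = 7 − 39 + 96.69 − 10.05 = 54.64.
∂Q_x/∂P_z = −3.35, so E_xy = -3.35·(3/54.64) ≈ -0.184.
E_xy < 0: the goods are complements.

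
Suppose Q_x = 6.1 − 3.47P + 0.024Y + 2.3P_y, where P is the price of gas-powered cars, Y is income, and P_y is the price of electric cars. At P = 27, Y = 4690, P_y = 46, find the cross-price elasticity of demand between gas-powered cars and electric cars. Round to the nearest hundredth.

0.81

Q_x = 6.1 − 3.47(27) + 0.024(4690) + 2.3(46) = 6.1 − 93.69 + 112.56 + 105.8 = 130.77.
∂Q_x/∂P_y = +2.3, so E_xy = 2.3·(46/130.77) ≈ 0.81.
E_xy > 0: the goods are substitutes.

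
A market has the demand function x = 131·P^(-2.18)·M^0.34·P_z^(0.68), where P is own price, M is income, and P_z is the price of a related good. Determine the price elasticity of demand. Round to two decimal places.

-2.18

For a Cobb–Douglas (constant-elasticity) form x = A·P^α·…, the elasticity with respect to P equals the exponent α at every point.
Here the exponent on P is -2.18, so the price elasticity of demand is -2.18.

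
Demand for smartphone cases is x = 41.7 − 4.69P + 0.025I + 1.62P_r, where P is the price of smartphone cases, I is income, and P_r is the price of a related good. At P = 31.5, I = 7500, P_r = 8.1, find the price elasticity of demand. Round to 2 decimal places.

At the given point, x = 41.7 − 4.69(31.5) + 0.025(7500) + 1.62(8.1) = 41.7 − 147.735 + 187.5 + 13.122 = 94.587.
∂x/∂P = −4.69, so E_p = (−4.69)·(31.5/94.587) ≈ -1.56.
|E_p| > 1: demand is elastic.

-1.56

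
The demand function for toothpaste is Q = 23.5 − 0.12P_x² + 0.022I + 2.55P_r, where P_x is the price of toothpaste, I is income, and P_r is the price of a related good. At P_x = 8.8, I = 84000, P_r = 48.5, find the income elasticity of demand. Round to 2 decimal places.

First evaluate Q: 23.5 − 0.12(8.8)² + 0.022(84000) + 2.55(48.5) = 23.5 − 9.2928 + 1848 + 123.675 = 1985.8822.
∂Q/∂I = +0.022, so E_I = 0.022·(84000/1985.8822) ≈ 0.93.
E_I ∈ (0,1): normal good (necessity).

0.93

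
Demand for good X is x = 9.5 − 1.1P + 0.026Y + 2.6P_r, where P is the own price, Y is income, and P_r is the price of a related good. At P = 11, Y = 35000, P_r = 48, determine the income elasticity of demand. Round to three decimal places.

0.882

Evaluating quantity at (P, Y, P_r) gives x = 9.5 − 1.1(11) + 0.026(35000) + 2.6(48) = 9.5 − 12.1 + 910 + 124.8 = 1032.2.
∂x/∂Y = +0.026, so E_I = 0.026·(35000/1032.2) ≈ 0.882.
E_I ∈ (0,1): normal good (necessity).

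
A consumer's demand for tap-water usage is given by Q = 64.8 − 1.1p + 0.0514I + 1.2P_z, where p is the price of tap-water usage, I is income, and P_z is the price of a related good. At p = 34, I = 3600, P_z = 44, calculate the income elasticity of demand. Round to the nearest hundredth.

At the given point, Q = 64.8 − 1.1(34) + 0.0514(3600) + 1.2(44) = 64.8 − 37.4 + 185.04 + 52.8 = 265.24.
∂Q/∂I = +0.0514, so E_I = 0.0514·(3600/265.24) ≈ 0.70.
E_I ∈ (0,1): normal good (necessity).

0.70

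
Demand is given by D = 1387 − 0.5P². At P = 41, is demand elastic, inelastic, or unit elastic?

elastic

At P = 41, D = 546.5.
dD/dP = −2·0.5·P = −41.
Point elasticity E = (dD/dP)·(P/D) = -41 × 41/546.5 ≈ -3.076.
|E| ≈ 3.076 > 1, so demand is elastic.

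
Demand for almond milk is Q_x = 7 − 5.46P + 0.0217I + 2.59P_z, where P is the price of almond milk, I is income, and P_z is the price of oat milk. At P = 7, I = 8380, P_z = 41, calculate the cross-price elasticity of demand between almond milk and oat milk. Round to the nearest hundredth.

0.41

First evaluate Q_x: 7 − 5.46(7) + 0.0217(8380) + 2.59(41) = 7 − 38.22 + 181.846 + 106.19 = 256.816.
∂Q_x/∂P_z = +2.59, so E_xy = 2.59·(41/256.816) ≈ 0.41.
E_xy > 0: the goods are substitutes.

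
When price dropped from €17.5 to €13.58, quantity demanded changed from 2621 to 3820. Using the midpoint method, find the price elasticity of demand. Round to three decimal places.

-1.476

%Δq = (3820 − 2621)/[(2621 + 3820)/2] = 1199/3220.5 ≈ 0.3723.
%Δp = (13.58 − 17.5)/[(17.5 + 13.58)/2] = -3.92/15.54 ≈ -0.2523.
Arc elasticity E = %Δq/%Δp ≈ 0.3723/-0.2523 ≈ -1.476.
|E| > 1: demand is elastic over this range.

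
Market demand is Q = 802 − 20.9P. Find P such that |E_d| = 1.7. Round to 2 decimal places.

24.16

Set −bP/(a − bP) = −1.7 ⇒ bP = 1.7(a − bP) ⇒ bP(1+1.7) = 1.7·a.
P = 1.7·802/(20.9·2.7) ≈ 24.16.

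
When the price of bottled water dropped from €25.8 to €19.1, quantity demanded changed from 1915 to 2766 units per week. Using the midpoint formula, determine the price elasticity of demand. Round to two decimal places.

%ΔQ = (2766 − 1915)/[(1915 + 2766)/2] = 851/2340.5 ≈ 0.3636.
%Δp = (19.1 − 25.8)/[(25.8 + 19.1)/2] = -6.7/22.45 ≈ -0.2984.
Arc elasticity E = %ΔQ/%Δp ≈ 0.3636/-0.2984 ≈ -1.22.
|E| > 1: demand is elastic over this range.

-1.22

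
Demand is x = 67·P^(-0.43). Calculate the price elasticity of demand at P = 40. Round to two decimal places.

For a Cobb–Douglas (constant-elasticity) form x = A·P^α·…, the elasticity with respect to P equals the exponent α at every point.
Here the exponent on P is -0.43, so the price elasticity of demand is -0.43.

-0.43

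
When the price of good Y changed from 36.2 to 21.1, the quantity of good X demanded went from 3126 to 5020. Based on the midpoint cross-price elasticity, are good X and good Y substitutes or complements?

%ΔQ_x = (5020 − 3126)/[(3126+5020)/2] = 1894/4073 ≈ 0.4650.
%ΔP_y = (21.1 − 36.2)/[(36.2+21.1)/2] ≈ -0.5271.
E_xy = 0.4650/-0.5271 ≈ -0.882.
E_xy < 0, so the goods are complements.

complements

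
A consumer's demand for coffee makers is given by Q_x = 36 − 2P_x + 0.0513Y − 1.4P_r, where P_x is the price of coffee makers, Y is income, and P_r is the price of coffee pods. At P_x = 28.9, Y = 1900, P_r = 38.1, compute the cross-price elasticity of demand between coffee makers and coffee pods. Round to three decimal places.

Q_x = 36 − 2(28.9) + 0.0513(1900) − 1.4(38.1) = 36 − 57.8 + 97.47 − 53.34 = 22.33.
∂Q_x/∂P_r = −1.4, so E_xy = -1.4·(38.1/22.33) ≈ -2.389.
E_xy < 0: the goods are complements.

-2.389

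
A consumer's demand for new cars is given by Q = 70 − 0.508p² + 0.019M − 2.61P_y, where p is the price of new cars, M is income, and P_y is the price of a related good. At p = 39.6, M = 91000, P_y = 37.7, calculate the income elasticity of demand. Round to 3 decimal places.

At the given point, Q = 70 − 0.508(39.6)² + 0.019(91000) − 2.61(37.7) = 70 − 796.6253 + 1729 − 98.397 = 903.9777.
∂Q/∂M = +0.019, so E_I = 0.019·(91000/903.9777) ≈ 1.913.
E_I > 1: normal good (luxury).

1.913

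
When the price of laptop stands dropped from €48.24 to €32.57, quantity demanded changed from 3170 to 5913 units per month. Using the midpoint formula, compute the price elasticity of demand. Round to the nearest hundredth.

%ΔQ = (5913 − 3170)/[(3170 + 5913)/2] = 2743/4541.5 ≈ 0.6040.
%Δp = (32.57 − 48.24)/[(48.24 + 32.57)/2] = -15.67/40.405 ≈ -0.3878.
Arc elasticity E = %ΔQ/%Δp ≈ 0.6040/-0.3878 ≈ -1.56.
|E| > 1: demand is elastic over this range.

-1.56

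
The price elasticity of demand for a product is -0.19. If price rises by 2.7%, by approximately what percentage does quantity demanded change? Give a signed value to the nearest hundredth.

%ΔQ ≈ E × %ΔP = (-0.19) × (2.7%) ≈ -0.51%.

-0.51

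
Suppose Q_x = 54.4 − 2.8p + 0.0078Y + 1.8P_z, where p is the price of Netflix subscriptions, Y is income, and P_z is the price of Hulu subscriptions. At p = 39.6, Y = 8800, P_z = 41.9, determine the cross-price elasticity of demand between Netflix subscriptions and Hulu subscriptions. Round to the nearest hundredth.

Evaluating quantity at (p, Y, P_z) gives Q_x = 54.4 − 2.8(39.6) + 0.0078(8800) + 1.8(41.9) = 54.4 − 110.88 + 68.64 + 75.42 = 87.58.
∂Q_x/∂P_z = +1.8, so E_xy = 1.8·(41.9/87.58) ≈ 0.86.
E_xy > 0: the goods are substitutes.

0.86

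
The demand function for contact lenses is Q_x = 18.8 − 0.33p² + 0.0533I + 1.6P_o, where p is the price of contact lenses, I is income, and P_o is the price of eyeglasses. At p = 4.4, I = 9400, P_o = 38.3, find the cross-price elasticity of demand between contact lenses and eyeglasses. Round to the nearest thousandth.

0.107

Substituting, Q_x = 18.8 − 0.33(4.4)² + 0.0533(9400) + 1.6(38.3) = 18.8 − 6.3888 + 501.02 + 61.28 = 574.7112.
∂Q_x/∂P_o = +1.6, so E_xy = 1.6·(38.3/574.7112) ≈ 0.107.
E_xy > 0: the goods are substitutes.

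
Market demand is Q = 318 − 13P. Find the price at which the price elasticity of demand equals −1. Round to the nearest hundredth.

For linear demand Q = a − bP, E = −bP/(a − bP). |E| = 1 ⇒ bP = a − bP ⇒ P = a/(2b).
P = 318/(2·13) ≈ 12.23.

12.23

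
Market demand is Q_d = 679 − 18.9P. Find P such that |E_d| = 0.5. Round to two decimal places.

11.98

Set −bP/(a − bP) = −0.5 ⇒ bP = 0.5(a − bP) ⇒ bP(1+0.5) = 0.5·a.
P = 0.5·679/(18.9·1.5) ≈ 11.98.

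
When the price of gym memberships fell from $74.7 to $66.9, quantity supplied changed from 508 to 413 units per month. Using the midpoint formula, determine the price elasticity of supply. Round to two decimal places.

%ΔQ = (413 − 508)/[(508 + 413)/2] = -95/460.5 ≈ -0.2063.
%Δp = (66.9 − 74.7)/[(74.7 + 66.9)/2] = -7.8/70.8 ≈ -0.1102.
Arc elasticity E = %ΔQ/%Δp ≈ -0.2063/-0.1102 ≈ 1.87.
|E| > 1: supply is elastic over this range.

1.87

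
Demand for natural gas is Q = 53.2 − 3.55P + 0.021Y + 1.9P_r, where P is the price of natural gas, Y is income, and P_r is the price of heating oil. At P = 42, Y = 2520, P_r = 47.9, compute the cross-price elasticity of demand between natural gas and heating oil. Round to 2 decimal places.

1.89

Q = 53.2 − 3.55(42) + 0.021(2520) + 1.9(47.9) = 53.2 − 149.1 + 52.92 + 91.01 = 48.03.
∂Q/∂P_r = +1.9, so E_xy = 1.9·(47.9/48.03) ≈ 1.89.
E_xy > 0: the goods are substitutes.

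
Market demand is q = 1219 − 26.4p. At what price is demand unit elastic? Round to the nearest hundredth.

For linear demand q = a − bp, E = −bp/(a − bp). |E| = 1 ⇒ bp = a − bp ⇒ p = a/(2b).
p = 1219/(2·26.4) ≈ 23.09.

23.09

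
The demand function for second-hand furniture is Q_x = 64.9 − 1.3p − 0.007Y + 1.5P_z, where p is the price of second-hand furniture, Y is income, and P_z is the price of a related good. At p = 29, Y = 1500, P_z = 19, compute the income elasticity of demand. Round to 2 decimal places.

At the given point, Q_x = 64.9 − 1.3(29) − 0.007(1500) + 1.5(19) = 64.9 − 37.7 − 10.5 + 28.5 = 45.2.
∂Q_x/∂Y = −0.007, so E_I = -0.007·(1500/45.2) ≈ -0.23.
E_I < 0: inferior good.

-0.23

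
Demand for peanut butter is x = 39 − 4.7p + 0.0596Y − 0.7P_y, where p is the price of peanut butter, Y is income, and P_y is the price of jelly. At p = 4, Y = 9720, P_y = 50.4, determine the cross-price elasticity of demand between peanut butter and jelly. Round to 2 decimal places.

Substituting, x = 39 − 4.7(4) + 0.0596(9720) − 0.7(50.4) = 39 − 18.8 + 579.312 − 35.28 = 564.232.
∂x/∂P_y = −0.7, so E_xy = -0.7·(50.4/564.232) ≈ -0.06.
E_xy < 0: the goods are complements.

-0.06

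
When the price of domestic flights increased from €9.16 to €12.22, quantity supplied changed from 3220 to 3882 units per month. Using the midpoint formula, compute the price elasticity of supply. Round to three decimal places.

0.651

%Δq = (3882 − 3220)/[(3220 + 3882)/2] = 662/3551 ≈ 0.1864.
%Δp = (12.22 − 9.16)/[(9.16 + 12.22)/2] = 3.06/10.69 ≈ 0.2862.
Arc elasticity E = %Δq/%Δp ≈ 0.1864/0.2862 ≈ 0.651.
|E| < 1: supply is inelastic over this range.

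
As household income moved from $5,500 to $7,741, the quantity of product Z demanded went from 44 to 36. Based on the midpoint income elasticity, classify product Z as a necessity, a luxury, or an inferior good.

inferior

%ΔQ = (36 − 44)/[(44+36)/2] = -8/40 ≈ -0.2000.
%ΔI = (7,741 − 5,500)/[(5,500+7,741)/2] = 2241/6620.5 ≈ 0.3385.
E_I = %ΔQ/%ΔI ≈ -0.591.
E_I < 0: inferior good.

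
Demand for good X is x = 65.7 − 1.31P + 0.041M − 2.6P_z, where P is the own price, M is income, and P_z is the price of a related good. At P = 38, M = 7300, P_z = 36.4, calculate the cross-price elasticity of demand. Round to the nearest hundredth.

-0.43

Substituting, x = 65.7 − 1.31(38) + 0.041(7300) − 2.6(36.4) = 65.7 − 49.78 + 299.3 − 94.64 = 220.58.
∂x/∂P_z = −2.6, so E_xy = -2.6·(36.4/220.58) ≈ -0.43.
E_xy < 0: the goods are complements.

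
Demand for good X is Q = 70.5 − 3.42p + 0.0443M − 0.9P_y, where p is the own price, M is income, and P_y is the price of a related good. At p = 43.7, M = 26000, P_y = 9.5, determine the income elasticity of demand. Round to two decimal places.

1.08

Substituting, Q = 70.5 − 3.42(43.7) + 0.0443(26000) − 0.9(9.5) = 70.5 − 149.454 + 1151.8 − 8.55 = 1064.296.
∂Q/∂M = +0.0443, so E_I = 0.0443·(26000/1064.296) ≈ 1.08.
E_I > 1: normal good (luxury).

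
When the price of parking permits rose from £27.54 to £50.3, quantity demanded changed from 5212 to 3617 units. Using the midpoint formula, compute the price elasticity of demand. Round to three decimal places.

-0.618

%Δq = (3617 − 5212)/[(5212 + 3617)/2] = -1595/4414.5 ≈ -0.3613.
%ΔP = (50.3 − 27.54)/[(27.54 + 50.3)/2] = 22.76/38.92 ≈ 0.5848.
Arc elasticity E = %Δq/%ΔP ≈ -0.3613/0.5848 ≈ -0.618.
|E| < 1: demand is inelastic over this range.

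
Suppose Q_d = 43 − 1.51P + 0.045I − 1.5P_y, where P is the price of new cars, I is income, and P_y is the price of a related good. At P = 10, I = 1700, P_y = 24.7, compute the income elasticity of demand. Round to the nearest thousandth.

1.136

At the given point, Q_d = 43 − 1.51(10) + 0.045(1700) − 1.5(24.7) = 43 − 15.1 + 76.5 − 37.05 = 67.35.
∂Q_d/∂I = +0.045, so E_I = 0.045·(1700/67.35) ≈ 1.136.
E_I > 1: normal good (luxury).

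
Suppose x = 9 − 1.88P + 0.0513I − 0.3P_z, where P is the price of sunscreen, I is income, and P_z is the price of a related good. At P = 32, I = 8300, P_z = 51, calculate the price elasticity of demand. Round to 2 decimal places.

At the given point, x = 9 − 1.88(32) + 0.0513(8300) − 0.3(51) = 9 − 60.16 + 425.79 − 15.3 = 359.33.
∂x/∂P = −1.88, so E_p = (−1.88)·(32/359.33) ≈ -0.17.
|E_p| < 1: demand is inelastic.

-0.17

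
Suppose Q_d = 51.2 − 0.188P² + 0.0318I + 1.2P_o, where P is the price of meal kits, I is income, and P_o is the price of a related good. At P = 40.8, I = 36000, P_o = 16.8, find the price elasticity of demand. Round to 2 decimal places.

-0.69

First evaluate Q_d: 51.2 − 0.188(40.8)² + 0.0318(36000) + 1.2(16.8) = 51.2 − 312.9523 + 1144.8 + 20.16 = 903.2077.
∂Q_d/∂P = −2·0.188·P = -15.3408, so E_p = -15.3408·(40.8/903.2077) ≈ -0.69.
|E_p| < 1: demand is inelastic.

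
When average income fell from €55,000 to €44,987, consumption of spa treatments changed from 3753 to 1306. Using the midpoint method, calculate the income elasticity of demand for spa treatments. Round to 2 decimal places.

4.83

%ΔQ = (1306 − 3753)/[(3753+1306)/2] = -2447/2529.5 ≈ -0.9674.
%ΔI = (44,987 − 55,000)/[(55,000+44,987)/2] = -10013/49993.5 ≈ -0.2003.
E_I = %ΔQ/%ΔI ≈ 4.83.
E_I > 1: normal good (luxury).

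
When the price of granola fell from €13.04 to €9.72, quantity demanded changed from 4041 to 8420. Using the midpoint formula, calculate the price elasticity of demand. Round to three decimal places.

%Δq = (8420 − 4041)/[(4041 + 8420)/2] = 4379/6230.5 ≈ 0.7028.
%Δp = (9.72 − 13.04)/[(13.04 + 9.72)/2] = -3.32/11.38 ≈ -0.2917.
Arc elasticity E = %Δq/%Δp ≈ 0.7028/-0.2917 ≈ -2.409.
|E| > 1: demand is elastic over this range.

-2.409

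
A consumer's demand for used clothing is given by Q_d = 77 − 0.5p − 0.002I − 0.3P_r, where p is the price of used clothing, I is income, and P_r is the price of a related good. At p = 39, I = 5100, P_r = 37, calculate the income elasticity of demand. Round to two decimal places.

-0.28

Substituting, Q_d = 77 − 0.5(39) − 0.002(5100) − 0.3(37) = 77 − 19.5 − 10.2 − 11.1 = 36.2.
∂Q_d/∂I = −0.002, so E_I = -0.002·(5100/36.2) ≈ -0.28.
E_I < 0: inferior good.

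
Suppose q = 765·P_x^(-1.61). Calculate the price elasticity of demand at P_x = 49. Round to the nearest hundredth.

For a Cobb–Douglas (constant-elasticity) form q = A·P_x^α·…, the elasticity with respect to P_x equals the exponent α at every point.
Here the exponent on P_x is -1.61, so the price elasticity of demand is -1.61.

-1.61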